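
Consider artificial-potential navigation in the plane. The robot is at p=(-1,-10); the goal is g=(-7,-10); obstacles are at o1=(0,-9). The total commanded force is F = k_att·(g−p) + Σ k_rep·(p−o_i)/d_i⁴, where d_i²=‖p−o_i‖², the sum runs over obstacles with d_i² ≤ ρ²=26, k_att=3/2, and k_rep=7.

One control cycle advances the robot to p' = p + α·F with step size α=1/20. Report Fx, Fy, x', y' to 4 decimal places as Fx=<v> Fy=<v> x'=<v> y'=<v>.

Fx=-10.7500 Fy=-1.7500 x'=-1.5375 y'=-10.0875

F_att = 3/2·(g−p) = 3/2·(-6,0) = (-9.0000,0.0000)
o1: d²=2 ≤ ρ²=26; F_rep = 7·(-1,-1)/2² = (-1.7500,-1.7500)
F = F_att + ΣF_rep = (-10.7500,-1.7500)
p' = p + 1/20·F = (-1.5375,-10.0875)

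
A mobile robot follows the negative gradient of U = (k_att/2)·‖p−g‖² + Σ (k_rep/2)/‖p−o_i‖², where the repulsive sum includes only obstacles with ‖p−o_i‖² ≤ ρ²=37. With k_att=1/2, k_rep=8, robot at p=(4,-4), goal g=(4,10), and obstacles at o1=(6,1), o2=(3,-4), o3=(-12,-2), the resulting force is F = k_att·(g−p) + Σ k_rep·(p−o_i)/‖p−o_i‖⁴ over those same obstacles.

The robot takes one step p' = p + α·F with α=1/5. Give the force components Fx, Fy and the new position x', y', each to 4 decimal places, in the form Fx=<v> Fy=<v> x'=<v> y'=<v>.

F_att = 1/2·(g−p) = 1/2·(0,14) = (0.0000,7.0000)
o1: d²=29 ≤ ρ²=37; F_rep = 8·(-2,-5)/29² = (-0.0190,-0.0476)
o2: d²=1 ≤ ρ²=37; F_rep = 8·(1,0)/1² = (8.0000,0.0000)
o3: d²=260 > ρ²=37 → inactive
F = F_att + ΣF_rep = (7.9810,6.9524)
p' = p + 1/5·F = (5.5962,-2.6095)

Fx=7.9810 Fy=6.9524 x'=5.5962 y'=-2.6095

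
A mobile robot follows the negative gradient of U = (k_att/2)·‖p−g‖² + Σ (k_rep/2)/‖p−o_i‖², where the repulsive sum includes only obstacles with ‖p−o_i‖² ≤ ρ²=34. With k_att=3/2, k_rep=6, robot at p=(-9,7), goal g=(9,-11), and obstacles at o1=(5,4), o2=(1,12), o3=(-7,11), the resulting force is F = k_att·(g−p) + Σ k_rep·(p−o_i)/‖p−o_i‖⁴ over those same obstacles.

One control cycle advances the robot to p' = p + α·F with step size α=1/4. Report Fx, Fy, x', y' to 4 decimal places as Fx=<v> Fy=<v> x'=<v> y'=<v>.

Fx=26.9700 Fy=-27.0600 x'=-2.2575 y'=0.2350

F_att = 3/2·(g−p) = 3/2·(18,-18) = (27.0000,-27.0000)
o1: d²=205 > ρ²=34 → inactive
o2: d²=125 > ρ²=34 → inactive
o3: d²=20 ≤ ρ²=34; F_rep = 6·(-2,-4)/20² = (-0.0300,-0.0600)
F = F_att + ΣF_rep = (26.9700,-27.0600)
p' = p + 1/4·F = (-2.2575,0.2350)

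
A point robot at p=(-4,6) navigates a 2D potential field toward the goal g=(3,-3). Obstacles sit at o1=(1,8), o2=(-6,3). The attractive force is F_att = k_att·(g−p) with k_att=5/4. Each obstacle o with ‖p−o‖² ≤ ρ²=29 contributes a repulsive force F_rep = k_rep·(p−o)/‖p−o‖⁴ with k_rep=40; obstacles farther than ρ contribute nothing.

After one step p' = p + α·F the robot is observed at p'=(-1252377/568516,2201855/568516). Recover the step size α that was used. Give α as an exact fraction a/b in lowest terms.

α = 1/5

F_att = 5/4·(g−p) = 5/4·(7,-9) = (8.7500,-11.2500)
o1: d²=29 ≤ ρ²=29; F_rep = 40·(-5,-2)/29² = (-0.2378,-0.0951)
o2: d²=13 ≤ ρ²=29; F_rep = 40·(2,3)/13² = (0.4734,0.7101)
F = F_att + ΣF_rep = (8.9856,-10.6351)
Δp = p'−p = (1.7971,-2.1270); α = Δx/Fx = (1021687/568516) / (5108435/568516) = 1/5
check: Δy/Fy = (-1209241/568516) / (-6046205/568516) = 1/5 ✓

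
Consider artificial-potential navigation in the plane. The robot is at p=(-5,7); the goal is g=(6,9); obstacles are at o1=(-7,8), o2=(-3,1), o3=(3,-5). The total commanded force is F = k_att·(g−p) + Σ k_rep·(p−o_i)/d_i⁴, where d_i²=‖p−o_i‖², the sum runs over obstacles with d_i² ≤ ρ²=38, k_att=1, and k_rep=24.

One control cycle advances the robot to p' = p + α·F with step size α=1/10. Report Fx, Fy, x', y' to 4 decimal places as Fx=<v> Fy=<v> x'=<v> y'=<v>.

Fx=12.9200 Fy=1.0400 x'=-3.7080 y'=7.1040

F_att = 1·(g−p) = 1·(11,2) = (11.0000,2.0000)
o1: d²=5 ≤ ρ²=38; F_rep = 24·(2,-1)/5² = (1.9200,-0.9600)
o2: d²=40 > ρ²=38 → inactive
o3: d²=208 > ρ²=38 → inactive
F = F_att + ΣF_rep = (12.9200,1.0400)
p' = p + 1/10·F = (-3.7080,7.1040)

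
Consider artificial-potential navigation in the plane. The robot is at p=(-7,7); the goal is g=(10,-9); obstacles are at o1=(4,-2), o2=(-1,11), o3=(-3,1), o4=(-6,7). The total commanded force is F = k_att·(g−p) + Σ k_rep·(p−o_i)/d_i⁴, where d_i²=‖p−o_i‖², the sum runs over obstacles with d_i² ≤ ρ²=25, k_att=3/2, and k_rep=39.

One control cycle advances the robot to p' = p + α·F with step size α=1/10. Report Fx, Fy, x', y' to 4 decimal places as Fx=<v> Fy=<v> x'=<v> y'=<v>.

Fx=-13.5000 Fy=-24.0000 x'=-8.3500 y'=4.6000

F_att = 3/2·(g−p) = 3/2·(17,-16) = (25.5000,-24.0000)
o1: d²=202 > ρ²=25 → inactive
o2: d²=52 > ρ²=25 → inactive
o3: d²=52 > ρ²=25 → inactive
o4: d²=1 ≤ ρ²=25; F_rep = 39·(-1,0)/1² = (-39.0000,0.0000)
F = F_att + ΣF_rep = (-13.5000,-24.0000)
p' = p + 1/10·F = (-8.3500,4.6000)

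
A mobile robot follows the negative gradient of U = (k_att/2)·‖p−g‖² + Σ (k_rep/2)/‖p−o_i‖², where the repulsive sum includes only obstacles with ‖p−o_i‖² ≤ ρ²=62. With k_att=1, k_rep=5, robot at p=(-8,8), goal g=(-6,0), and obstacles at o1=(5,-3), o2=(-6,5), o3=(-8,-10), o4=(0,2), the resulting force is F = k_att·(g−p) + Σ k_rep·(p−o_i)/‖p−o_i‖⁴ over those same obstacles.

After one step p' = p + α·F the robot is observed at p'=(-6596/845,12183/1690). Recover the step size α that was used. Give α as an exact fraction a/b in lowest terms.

F_att = 1·(g−p) = 1·(2,-8) = (2.0000,-8.0000)
o1: d²=290 > ρ²=62 → inactive
o2: d²=13 ≤ ρ²=62; F_rep = 5·(-2,3)/13² = (-0.0592,0.0888)
o3: d²=324 > ρ²=62 → inactive
o4: d²=100 > ρ²=62 → inactive
F = F_att + ΣF_rep = (1.9408,-7.9112)
Δp = p'−p = (0.1941,-0.7911); α = Δx/Fx = (164/845) / (328/169) = 1/10
check: Δy/Fy = (-1337/1690) / (-1337/169) = 1/10 ✓

α = 1/10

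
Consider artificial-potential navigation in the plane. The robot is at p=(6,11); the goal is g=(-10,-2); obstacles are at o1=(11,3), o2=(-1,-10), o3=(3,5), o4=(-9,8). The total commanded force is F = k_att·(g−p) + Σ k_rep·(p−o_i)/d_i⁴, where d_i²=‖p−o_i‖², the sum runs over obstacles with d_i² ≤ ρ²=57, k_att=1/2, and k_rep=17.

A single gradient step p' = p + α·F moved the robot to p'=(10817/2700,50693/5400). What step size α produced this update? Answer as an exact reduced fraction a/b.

F_att = 1/2·(g−p) = 1/2·(-16,-13) = (-8.0000,-6.5000)
o1: d²=89 > ρ²=57 → inactive
o2: d²=490 > ρ²=57 → inactive
o3: d²=45 ≤ ρ²=57; F_rep = 17·(3,6)/45² = (0.0252,0.0504)
o4: d²=234 > ρ²=57 → inactive
F = F_att + ΣF_rep = (-7.9748,-6.4496)
Δp = p'−p = (-1.9937,-1.6124); α = Δx/Fx = (-5383/2700) / (-5383/675) = 1/4
check: Δy/Fy = (-8707/5400) / (-8707/1350) = 1/4 ✓

α = 1/4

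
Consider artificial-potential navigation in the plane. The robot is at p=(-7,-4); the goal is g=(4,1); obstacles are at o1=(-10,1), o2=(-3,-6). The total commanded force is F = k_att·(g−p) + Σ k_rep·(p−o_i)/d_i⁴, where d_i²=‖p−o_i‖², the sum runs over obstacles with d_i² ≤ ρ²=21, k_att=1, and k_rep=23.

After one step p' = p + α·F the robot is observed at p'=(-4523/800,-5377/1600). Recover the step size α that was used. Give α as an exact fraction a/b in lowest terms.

F_att = 1·(g−p) = 1·(11,5) = (11.0000,5.0000)
o1: d²=34 > ρ²=21 → inactive
o2: d²=20 ≤ ρ²=21; F_rep = 23·(-4,2)/20² = (-0.2300,0.1150)
F = F_att + ΣF_rep = (10.7700,5.1150)
Δp = p'−p = (1.3462,0.6394); α = Δx/Fx = (1077/800) / (1077/100) = 1/8
check: Δy/Fy = (1023/1600) / (1023/200) = 1/8 ✓

α = 1/8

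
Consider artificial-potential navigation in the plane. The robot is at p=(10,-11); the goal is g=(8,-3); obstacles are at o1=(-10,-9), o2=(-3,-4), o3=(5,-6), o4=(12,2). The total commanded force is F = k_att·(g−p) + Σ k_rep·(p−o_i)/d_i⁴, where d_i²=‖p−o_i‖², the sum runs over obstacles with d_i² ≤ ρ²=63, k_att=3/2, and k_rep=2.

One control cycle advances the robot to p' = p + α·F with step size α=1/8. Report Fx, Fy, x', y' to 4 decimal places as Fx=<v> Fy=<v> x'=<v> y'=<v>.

F_att = 3/2·(g−p) = 3/2·(-2,8) = (-3.0000,12.0000)
o1: d²=404 > ρ²=63 → inactive
o2: d²=218 > ρ²=63 → inactive
o3: d²=50 ≤ ρ²=63; F_rep = 2·(5,-5)/50² = (0.0040,-0.0040)
o4: d²=173 > ρ²=63 → inactive
F = F_att + ΣF_rep = (-2.9960,11.9960)
p' = p + 1/8·F = (9.6255,-9.5005)

Fx=-2.9960 Fy=11.9960 x'=9.6255 y'=-9.5005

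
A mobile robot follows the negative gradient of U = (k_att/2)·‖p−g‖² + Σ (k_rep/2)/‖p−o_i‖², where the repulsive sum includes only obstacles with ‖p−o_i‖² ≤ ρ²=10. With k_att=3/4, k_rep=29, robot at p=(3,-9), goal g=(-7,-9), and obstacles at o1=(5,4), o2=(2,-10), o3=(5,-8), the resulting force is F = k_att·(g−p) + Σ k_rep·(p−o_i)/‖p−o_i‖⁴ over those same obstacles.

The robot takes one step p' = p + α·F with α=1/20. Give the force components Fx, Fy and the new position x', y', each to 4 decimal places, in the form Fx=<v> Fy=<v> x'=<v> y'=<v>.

Fx=-2.5700 Fy=6.0900 x'=2.8715 y'=-8.6955

F_att = 3/4·(g−p) = 3/4·(-10,0) = (-7.5000,0.0000)
o1: d²=173 > ρ²=10 → inactive
o2: d²=2 ≤ ρ²=10; F_rep = 29·(1,1)/2² = (7.2500,7.2500)
o3: d²=5 ≤ ρ²=10; F_rep = 29·(-2,-1)/5² = (-2.3200,-1.1600)
F = F_att + ΣF_rep = (-2.5700,6.0900)
p' = p + 1/20·F = (2.8715,-8.6955)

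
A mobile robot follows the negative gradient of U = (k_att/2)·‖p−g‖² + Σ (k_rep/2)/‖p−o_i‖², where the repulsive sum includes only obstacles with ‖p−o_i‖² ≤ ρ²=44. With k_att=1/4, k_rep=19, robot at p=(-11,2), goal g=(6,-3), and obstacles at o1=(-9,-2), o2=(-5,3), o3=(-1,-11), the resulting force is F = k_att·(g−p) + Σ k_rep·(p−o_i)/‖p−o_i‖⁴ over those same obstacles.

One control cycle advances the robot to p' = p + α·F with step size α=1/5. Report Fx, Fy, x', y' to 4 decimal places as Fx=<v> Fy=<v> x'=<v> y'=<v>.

Fx=4.0717 Fy=-1.0739 x'=-10.1857 y'=1.7852

F_att = 1/4·(g−p) = 1/4·(17,-5) = (4.2500,-1.2500)
o1: d²=20 ≤ ρ²=44; F_rep = 19·(-2,4)/20² = (-0.0950,0.1900)
o2: d²=37 ≤ ρ²=44; F_rep = 19·(-6,-1)/37² = (-0.0833,-0.0139)
o3: d²=269 > ρ²=44 → inactive
F = F_att + ΣF_rep = (4.0717,-1.0739)
p' = p + 1/5·F = (-10.1857,1.7852)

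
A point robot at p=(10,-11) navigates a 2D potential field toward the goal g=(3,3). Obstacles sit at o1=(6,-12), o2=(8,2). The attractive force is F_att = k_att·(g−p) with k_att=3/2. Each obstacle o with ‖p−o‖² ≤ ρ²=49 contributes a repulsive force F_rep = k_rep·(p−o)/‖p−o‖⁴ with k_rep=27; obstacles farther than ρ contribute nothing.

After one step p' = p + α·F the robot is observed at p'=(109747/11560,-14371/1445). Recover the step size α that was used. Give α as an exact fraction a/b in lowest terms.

F_att = 3/2·(g−p) = 3/2·(-7,14) = (-10.5000,21.0000)
o1: d²=17 ≤ ρ²=49; F_rep = 27·(4,1)/17² = (0.3737,0.0934)
o2: d²=173 > ρ²=49 → inactive
F = F_att + ΣF_rep = (-10.1263,21.0934)
Δp = p'−p = (-0.5063,1.0547); α = Δx/Fx = (-5853/11560) / (-5853/578) = 1/20
check: Δy/Fy = (1524/1445) / (6096/289) = 1/20 ✓

α = 1/20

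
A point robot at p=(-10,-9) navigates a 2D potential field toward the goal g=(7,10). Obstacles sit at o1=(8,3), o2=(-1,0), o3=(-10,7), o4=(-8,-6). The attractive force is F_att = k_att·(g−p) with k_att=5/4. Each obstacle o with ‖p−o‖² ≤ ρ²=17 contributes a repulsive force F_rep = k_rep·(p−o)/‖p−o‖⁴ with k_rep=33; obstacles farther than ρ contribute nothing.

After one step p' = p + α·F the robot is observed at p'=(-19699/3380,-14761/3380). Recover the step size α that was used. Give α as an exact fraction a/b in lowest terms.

α = 1/5

F_att = 5/4·(g−p) = 5/4·(17,19) = (21.2500,23.7500)
o1: d²=468 > ρ²=17 → inactive
o2: d²=162 > ρ²=17 → inactive
o3: d²=256 > ρ²=17 → inactive
o4: d²=13 ≤ ρ²=17; F_rep = 33·(-2,-3)/13² = (-0.3905,-0.5858)
F = F_att + ΣF_rep = (20.8595,23.1642)
Δp = p'−p = (4.1719,4.6328); α = Δx/Fx = (14101/3380) / (14101/676) = 1/5
check: Δy/Fy = (15659/3380) / (15659/676) = 1/5 ✓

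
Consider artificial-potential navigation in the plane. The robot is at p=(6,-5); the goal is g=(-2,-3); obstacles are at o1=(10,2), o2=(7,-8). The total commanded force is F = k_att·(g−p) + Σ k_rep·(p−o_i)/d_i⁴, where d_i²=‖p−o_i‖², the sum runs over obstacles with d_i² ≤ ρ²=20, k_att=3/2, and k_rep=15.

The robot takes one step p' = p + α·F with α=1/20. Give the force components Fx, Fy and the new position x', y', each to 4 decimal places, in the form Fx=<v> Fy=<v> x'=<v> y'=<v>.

Fx=-12.1500 Fy=3.4500 x'=5.3925 y'=-4.8275

F_att = 3/2·(g−p) = 3/2·(-8,2) = (-12.0000,3.0000)
o1: d²=65 > ρ²=20 → inactive
o2: d²=10 ≤ ρ²=20; F_rep = 15·(-1,3)/10² = (-0.1500,0.4500)
F = F_att + ΣF_rep = (-12.1500,3.4500)
p' = p + 1/20·F = (5.3925,-4.8275)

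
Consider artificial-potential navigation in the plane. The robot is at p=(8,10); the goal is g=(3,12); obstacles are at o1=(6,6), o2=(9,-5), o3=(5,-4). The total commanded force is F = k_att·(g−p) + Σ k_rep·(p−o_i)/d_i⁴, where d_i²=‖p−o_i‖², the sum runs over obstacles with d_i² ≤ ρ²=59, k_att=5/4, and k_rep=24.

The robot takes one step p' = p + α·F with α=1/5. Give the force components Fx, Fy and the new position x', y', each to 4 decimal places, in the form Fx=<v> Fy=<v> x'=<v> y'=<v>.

Fx=-6.1300 Fy=2.7400 x'=6.7740 y'=10.5480

F_att = 5/4·(g−p) = 5/4·(-5,2) = (-6.2500,2.5000)
o1: d²=20 ≤ ρ²=59; F_rep = 24·(2,4)/20² = (0.1200,0.2400)
o2: d²=226 > ρ²=59 → inactive
o3: d²=205 > ρ²=59 → inactive
F = F_att + ΣF_rep = (-6.1300,2.7400)
p' = p + 1/5·F = (6.7740,10.5480)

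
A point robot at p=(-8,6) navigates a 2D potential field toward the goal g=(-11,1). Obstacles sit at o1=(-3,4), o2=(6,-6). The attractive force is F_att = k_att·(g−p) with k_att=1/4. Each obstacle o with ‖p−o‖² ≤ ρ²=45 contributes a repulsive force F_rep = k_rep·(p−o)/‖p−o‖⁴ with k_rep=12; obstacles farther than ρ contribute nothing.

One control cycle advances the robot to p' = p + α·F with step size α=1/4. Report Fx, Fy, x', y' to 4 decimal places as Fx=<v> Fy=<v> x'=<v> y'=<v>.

F_att = 1/4·(g−p) = 1/4·(-3,-5) = (-0.7500,-1.2500)
o1: d²=29 ≤ ρ²=45; F_rep = 12·(-5,2)/29² = (-0.0713,0.0285)
o2: d²=340 > ρ²=45 → inactive
F = F_att + ΣF_rep = (-0.8213,-1.2215)
p' = p + 1/4·F = (-8.2053,5.6946)

Fx=-0.8213 Fy=-1.2215 x'=-8.2053 y'=5.6946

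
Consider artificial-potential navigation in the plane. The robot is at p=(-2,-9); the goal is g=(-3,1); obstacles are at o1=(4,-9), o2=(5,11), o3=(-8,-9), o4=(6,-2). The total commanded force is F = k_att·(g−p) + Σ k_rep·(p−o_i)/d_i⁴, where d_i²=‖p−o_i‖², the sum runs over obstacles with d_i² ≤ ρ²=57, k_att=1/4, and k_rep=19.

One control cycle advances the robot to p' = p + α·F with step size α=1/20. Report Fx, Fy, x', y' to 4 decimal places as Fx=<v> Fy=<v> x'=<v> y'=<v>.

Fx=-0.2500 Fy=2.5000 x'=-2.0125 y'=-8.8750

F_att = 1/4·(g−p) = 1/4·(-1,10) = (-0.2500,2.5000)
o1: d²=36 ≤ ρ²=57; F_rep = 19·(-6,0)/36² = (-0.0880,0.0000)
o2: d²=449 > ρ²=57 → inactive
o3: d²=36 ≤ ρ²=57; F_rep = 19·(6,0)/36² = (0.0880,0.0000)
o4: d²=113 > ρ²=57 → inactive
F = F_att + ΣF_rep = (-0.2500,2.5000)
p' = p + 1/20·F = (-2.0125,-8.8750)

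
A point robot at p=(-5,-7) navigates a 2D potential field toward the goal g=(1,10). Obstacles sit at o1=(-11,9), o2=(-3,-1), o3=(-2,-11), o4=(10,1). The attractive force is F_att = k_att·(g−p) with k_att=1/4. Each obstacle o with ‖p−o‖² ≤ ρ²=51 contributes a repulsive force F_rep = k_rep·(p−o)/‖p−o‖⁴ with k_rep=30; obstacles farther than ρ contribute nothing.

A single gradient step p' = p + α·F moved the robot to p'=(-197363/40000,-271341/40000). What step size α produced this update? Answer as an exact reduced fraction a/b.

F_att = 1/4·(g−p) = 1/4·(6,17) = (1.5000,4.2500)
o1: d²=292 > ρ²=51 → inactive
o2: d²=40 ≤ ρ²=51; F_rep = 30·(-2,-6)/40² = (-0.0375,-0.1125)
o3: d²=25 ≤ ρ²=51; F_rep = 30·(-3,4)/25² = (-0.1440,0.1920)
o4: d²=289 > ρ²=51 → inactive
F = F_att + ΣF_rep = (1.3185,4.3295)
Δp = p'−p = (0.0659,0.2165); α = Δx/Fx = (2637/40000) / (2637/2000) = 1/20
check: Δy/Fy = (8659/40000) / (8659/2000) = 1/20 ✓

α = 1/20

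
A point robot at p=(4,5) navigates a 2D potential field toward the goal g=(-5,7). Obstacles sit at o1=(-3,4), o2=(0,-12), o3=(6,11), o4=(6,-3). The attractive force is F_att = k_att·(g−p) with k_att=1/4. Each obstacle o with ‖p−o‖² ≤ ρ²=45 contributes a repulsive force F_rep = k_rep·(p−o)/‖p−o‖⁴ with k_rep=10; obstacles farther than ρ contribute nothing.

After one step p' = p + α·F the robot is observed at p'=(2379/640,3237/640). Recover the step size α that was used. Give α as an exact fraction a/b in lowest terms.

α = 1/8

F_att = 1/4·(g−p) = 1/4·(-9,2) = (-2.2500,0.5000)
o1: d²=50 > ρ²=45 → inactive
o2: d²=305 > ρ²=45 → inactive
o3: d²=40 ≤ ρ²=45; F_rep = 10·(-2,-6)/40² = (-0.0125,-0.0375)
o4: d²=68 > ρ²=45 → inactive
F = F_att + ΣF_rep = (-2.2625,0.4625)
Δp = p'−p = (-0.2828,0.0578); α = Δx/Fx = (-181/640) / (-181/80) = 1/8
check: Δy/Fy = (37/640) / (37/80) = 1/8 ✓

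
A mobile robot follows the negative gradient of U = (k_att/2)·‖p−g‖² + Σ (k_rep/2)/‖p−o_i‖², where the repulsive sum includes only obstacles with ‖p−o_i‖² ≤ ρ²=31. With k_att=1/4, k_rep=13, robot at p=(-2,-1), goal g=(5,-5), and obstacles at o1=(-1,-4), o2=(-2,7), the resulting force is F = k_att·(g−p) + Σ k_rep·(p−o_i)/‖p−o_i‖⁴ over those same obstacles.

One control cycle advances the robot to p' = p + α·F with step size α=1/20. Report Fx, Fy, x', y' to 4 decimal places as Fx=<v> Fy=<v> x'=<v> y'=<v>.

F_att = 1/4·(g−p) = 1/4·(7,-4) = (1.7500,-1.0000)
o1: d²=10 ≤ ρ²=31; F_rep = 13·(-1,3)/10² = (-0.1300,0.3900)
o2: d²=64 > ρ²=31 → inactive
F = F_att + ΣF_rep = (1.6200,-0.6100)
p' = p + 1/20·F = (-1.9190,-1.0305)

Fx=1.6200 Fy=-0.6100 x'=-1.9190 y'=-1.0305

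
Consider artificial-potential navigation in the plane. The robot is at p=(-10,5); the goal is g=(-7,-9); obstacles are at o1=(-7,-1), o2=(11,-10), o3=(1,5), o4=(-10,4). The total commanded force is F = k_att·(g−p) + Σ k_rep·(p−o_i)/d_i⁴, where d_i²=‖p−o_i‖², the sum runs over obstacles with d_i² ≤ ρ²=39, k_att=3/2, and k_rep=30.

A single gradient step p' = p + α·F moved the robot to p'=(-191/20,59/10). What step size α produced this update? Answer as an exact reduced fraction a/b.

F_att = 3/2·(g−p) = 3/2·(3,-14) = (4.5000,-21.0000)
o1: d²=45 > ρ²=39 → inactive
o2: d²=666 > ρ²=39 → inactive
o3: d²=121 > ρ²=39 → inactive
o4: d²=1 ≤ ρ²=39; F_rep = 30·(0,1)/1² = (0.0000,30.0000)
F = F_att + ΣF_rep = (4.5000,9.0000)
Δp = p'−p = (0.4500,0.9000); α = Δx/Fx = (9/20) / (9/2) = 1/10
check: Δy/Fy = (9/10) / (9) = 1/10 ✓

α = 1/10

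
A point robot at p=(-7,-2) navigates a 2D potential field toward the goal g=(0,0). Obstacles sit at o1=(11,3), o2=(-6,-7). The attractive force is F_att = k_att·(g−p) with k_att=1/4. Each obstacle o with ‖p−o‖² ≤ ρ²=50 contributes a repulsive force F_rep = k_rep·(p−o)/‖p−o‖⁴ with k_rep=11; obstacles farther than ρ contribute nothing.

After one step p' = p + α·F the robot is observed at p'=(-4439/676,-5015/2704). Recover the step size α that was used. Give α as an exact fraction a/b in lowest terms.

F_att = 1/4·(g−p) = 1/4·(7,2) = (1.7500,0.5000)
o1: d²=349 > ρ²=50 → inactive
o2: d²=26 ≤ ρ²=50; F_rep = 11·(-1,5)/26² = (-0.0163,0.0814)
F = F_att + ΣF_rep = (1.7337,0.5814)
Δp = p'−p = (0.4334,0.1453); α = Δx/Fx = (293/676) / (293/169) = 1/4
check: Δy/Fy = (393/2704) / (393/676) = 1/4 ✓

α = 1/4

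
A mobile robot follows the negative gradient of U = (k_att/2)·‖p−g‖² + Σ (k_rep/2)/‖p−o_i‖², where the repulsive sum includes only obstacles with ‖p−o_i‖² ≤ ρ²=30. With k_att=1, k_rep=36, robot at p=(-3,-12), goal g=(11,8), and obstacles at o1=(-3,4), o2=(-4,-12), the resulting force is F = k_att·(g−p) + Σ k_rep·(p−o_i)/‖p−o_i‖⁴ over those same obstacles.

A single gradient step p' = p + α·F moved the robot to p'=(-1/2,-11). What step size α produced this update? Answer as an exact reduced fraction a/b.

α = 1/20

F_att = 1·(g−p) = 1·(14,20) = (14.0000,20.0000)
o1: d²=256 > ρ²=30 → inactive
o2: d²=1 ≤ ρ²=30; F_rep = 36·(1,0)/1² = (36.0000,0.0000)
F = F_att + ΣF_rep = (50.0000,20.0000)
Δp = p'−p = (2.5000,1.0000); α = Δx/Fx = (5/2) / (50) = 1/20
check: Δy/Fy = (1) / (20) = 1/20 ✓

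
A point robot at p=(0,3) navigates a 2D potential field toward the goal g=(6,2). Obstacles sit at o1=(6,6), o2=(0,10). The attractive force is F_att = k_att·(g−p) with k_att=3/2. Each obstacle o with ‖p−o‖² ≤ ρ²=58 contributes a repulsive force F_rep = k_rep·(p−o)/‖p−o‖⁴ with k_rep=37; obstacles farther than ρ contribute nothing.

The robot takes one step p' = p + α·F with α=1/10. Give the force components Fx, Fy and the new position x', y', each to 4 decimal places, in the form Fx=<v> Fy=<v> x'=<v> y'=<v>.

Fx=8.8904 Fy=-1.6627 x'=0.8890 y'=2.8337

F_att = 3/2·(g−p) = 3/2·(6,-1) = (9.0000,-1.5000)
o1: d²=45 ≤ ρ²=58; F_rep = 37·(-6,-3)/45² = (-0.1096,-0.0548)
o2: d²=49 ≤ ρ²=58; F_rep = 37·(0,-7)/49² = (0.0000,-0.1079)
F = F_att + ΣF_rep = (8.8904,-1.6627)
p' = p + 1/10·F = (0.8890,2.8337)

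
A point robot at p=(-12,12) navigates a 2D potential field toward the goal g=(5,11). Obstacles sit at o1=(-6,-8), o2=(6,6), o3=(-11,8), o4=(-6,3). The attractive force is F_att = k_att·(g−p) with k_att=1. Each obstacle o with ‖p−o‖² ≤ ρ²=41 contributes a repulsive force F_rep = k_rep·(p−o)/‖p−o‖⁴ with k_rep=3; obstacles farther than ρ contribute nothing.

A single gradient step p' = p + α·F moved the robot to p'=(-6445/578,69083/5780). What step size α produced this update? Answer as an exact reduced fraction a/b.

α = 1/20

F_att = 1·(g−p) = 1·(17,-1) = (17.0000,-1.0000)
o1: d²=436 > ρ²=41 → inactive
o2: d²=360 > ρ²=41 → inactive
o3: d²=17 ≤ ρ²=41; F_rep = 3·(-1,4)/17² = (-0.0104,0.0415)
o4: d²=117 > ρ²=41 → inactive
F = F_att + ΣF_rep = (16.9896,-0.9585)
Δp = p'−p = (0.8495,-0.0479); α = Δx/Fx = (491/578) / (4910/289) = 1/20
check: Δy/Fy = (-277/5780) / (-277/289) = 1/20 ✓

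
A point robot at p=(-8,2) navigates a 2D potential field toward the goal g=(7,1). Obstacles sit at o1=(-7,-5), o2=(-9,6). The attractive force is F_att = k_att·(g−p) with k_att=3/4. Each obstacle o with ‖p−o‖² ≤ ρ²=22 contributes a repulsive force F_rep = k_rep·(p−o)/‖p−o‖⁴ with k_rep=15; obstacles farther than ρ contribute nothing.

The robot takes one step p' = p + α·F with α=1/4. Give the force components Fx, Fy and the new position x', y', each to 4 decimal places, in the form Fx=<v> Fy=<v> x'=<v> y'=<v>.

F_att = 3/4·(g−p) = 3/4·(15,-1) = (11.2500,-0.7500)
o1: d²=50 > ρ²=22 → inactive
o2: d²=17 ≤ ρ²=22; F_rep = 15·(1,-4)/17² = (0.0519,-0.2076)
F = F_att + ΣF_rep = (11.3019,-0.9576)
p' = p + 1/4·F = (-5.1745,1.7606)

Fx=11.3019 Fy=-0.9576 x'=-5.1745 y'=1.7606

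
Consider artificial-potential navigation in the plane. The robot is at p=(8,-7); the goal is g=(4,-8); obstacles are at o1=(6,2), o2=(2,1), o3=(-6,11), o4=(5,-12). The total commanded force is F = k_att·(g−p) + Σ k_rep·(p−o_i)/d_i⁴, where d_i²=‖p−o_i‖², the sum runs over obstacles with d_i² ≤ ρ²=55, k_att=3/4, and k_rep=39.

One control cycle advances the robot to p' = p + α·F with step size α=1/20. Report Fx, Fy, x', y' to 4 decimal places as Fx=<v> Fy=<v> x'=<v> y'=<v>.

Fx=-2.8988 Fy=-0.5813 x'=7.8551 y'=-7.0291

F_att = 3/4·(g−p) = 3/4·(-4,-1) = (-3.0000,-0.7500)
o1: d²=85 > ρ²=55 → inactive
o2: d²=100 > ρ²=55 → inactive
o3: d²=520 > ρ²=55 → inactive
o4: d²=34 ≤ ρ²=55; F_rep = 39·(3,5)/34² = (0.1012,0.1687)
F = F_att + ΣF_rep = (-2.8988,-0.5813)
p' = p + 1/20·F = (7.8551,-7.0291)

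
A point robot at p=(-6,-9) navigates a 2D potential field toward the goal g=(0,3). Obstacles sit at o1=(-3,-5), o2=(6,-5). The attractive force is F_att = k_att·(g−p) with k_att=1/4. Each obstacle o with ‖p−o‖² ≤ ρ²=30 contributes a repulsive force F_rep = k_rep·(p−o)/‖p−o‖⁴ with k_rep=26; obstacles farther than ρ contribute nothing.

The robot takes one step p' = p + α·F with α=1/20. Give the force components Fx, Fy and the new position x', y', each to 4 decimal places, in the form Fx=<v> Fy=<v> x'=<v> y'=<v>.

Fx=1.3752 Fy=2.8336 x'=-5.9312 y'=-8.8583

F_att = 1/4·(g−p) = 1/4·(6,12) = (1.5000,3.0000)
o1: d²=25 ≤ ρ²=30; F_rep = 26·(-3,-4)/25² = (-0.1248,-0.1664)
o2: d²=160 > ρ²=30 → inactive
F = F_att + ΣF_rep = (1.3752,2.8336)
p' = p + 1/20·F = (-5.9312,-8.8583)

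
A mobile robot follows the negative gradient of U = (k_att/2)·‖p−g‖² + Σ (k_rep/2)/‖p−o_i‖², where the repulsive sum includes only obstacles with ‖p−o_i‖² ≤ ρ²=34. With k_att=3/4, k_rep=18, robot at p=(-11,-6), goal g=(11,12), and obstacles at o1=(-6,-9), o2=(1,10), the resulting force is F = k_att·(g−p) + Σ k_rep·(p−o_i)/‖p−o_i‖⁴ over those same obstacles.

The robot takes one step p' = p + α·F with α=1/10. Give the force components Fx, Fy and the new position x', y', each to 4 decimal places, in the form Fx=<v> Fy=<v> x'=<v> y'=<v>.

Fx=16.4221 Fy=13.5467 x'=-9.3578 y'=-4.6453

F_att = 3/4·(g−p) = 3/4·(22,18) = (16.5000,13.5000)
o1: d²=34 ≤ ρ²=34; F_rep = 18·(-5,3)/34² = (-0.0779,0.0467)
o2: d²=400 > ρ²=34 → inactive
F = F_att + ΣF_rep = (16.4221,13.5467)
p' = p + 1/10·F = (-9.3578,-4.6453)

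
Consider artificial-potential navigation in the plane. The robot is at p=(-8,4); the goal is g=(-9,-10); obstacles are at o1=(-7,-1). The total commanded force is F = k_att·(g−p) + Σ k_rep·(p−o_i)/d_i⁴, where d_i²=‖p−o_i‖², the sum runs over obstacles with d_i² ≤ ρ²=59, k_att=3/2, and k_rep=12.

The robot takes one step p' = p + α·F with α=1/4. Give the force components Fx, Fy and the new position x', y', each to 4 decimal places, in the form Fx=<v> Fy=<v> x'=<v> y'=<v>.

F_att = 3/2·(g−p) = 3/2·(-1,-14) = (-1.5000,-21.0000)
o1: d²=26 ≤ ρ²=59; F_rep = 12·(-1,5)/26² = (-0.0178,0.0888)
F = F_att + ΣF_rep = (-1.5178,-20.9112)
p' = p + 1/4·F = (-8.3794,-1.2278)

Fx=-1.5178 Fy=-20.9112 x'=-8.3794 y'=-1.2278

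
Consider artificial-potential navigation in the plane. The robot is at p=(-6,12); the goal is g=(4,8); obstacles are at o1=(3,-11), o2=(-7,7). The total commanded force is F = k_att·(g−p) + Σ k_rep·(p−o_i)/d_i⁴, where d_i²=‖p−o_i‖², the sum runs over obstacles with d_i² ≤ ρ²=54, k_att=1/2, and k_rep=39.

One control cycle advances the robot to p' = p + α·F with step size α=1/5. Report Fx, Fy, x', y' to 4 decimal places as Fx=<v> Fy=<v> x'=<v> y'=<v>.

Fx=5.0577 Fy=-1.7115 x'=-4.9885 y'=11.6577

F_att = 1/2·(g−p) = 1/2·(10,-4) = (5.0000,-2.0000)
o1: d²=610 > ρ²=54 → inactive
o2: d²=26 ≤ ρ²=54; F_rep = 39·(1,5)/26² = (0.0577,0.2885)
F = F_att + ΣF_rep = (5.0577,-1.7115)
p' = p + 1/5·F = (-4.9885,11.6577)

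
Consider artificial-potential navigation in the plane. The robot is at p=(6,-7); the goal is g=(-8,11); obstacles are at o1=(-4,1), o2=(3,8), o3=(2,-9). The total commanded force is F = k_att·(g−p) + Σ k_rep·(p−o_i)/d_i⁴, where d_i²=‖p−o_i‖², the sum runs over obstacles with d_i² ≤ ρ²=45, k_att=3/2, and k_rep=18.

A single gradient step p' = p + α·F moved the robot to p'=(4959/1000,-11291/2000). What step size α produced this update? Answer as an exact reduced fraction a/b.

F_att = 3/2·(g−p) = 3/2·(-14,18) = (-21.0000,27.0000)
o1: d²=164 > ρ²=45 → inactive
o2: d²=234 > ρ²=45 → inactive
o3: d²=20 ≤ ρ²=45; F_rep = 18·(4,2)/20² = (0.1800,0.0900)
F = F_att + ΣF_rep = (-20.8200,27.0900)
Δp = p'−p = (-1.0410,1.3545); α = Δx/Fx = (-1041/1000) / (-1041/50) = 1/20
check: Δy/Fy = (2709/2000) / (2709/100) = 1/20 ✓

α = 1/20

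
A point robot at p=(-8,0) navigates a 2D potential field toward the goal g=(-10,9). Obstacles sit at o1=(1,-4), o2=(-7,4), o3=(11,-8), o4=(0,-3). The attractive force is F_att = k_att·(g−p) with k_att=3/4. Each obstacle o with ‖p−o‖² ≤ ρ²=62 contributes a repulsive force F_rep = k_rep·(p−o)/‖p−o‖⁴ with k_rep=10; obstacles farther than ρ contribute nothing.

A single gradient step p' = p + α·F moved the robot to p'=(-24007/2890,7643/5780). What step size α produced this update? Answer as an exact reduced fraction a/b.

F_att = 3/4·(g−p) = 3/4·(-2,9) = (-1.5000,6.7500)
o1: d²=97 > ρ²=62 → inactive
o2: d²=17 ≤ ρ²=62; F_rep = 10·(-1,-4)/17² = (-0.0346,-0.1384)
o3: d²=425 > ρ²=62 → inactive
o4: d²=73 > ρ²=62 → inactive
F = F_att + ΣF_rep = (-1.5346,6.6116)
Δp = p'−p = (-0.3069,1.3223); α = Δx/Fx = (-887/2890) / (-887/578) = 1/5
check: Δy/Fy = (7643/5780) / (7643/1156) = 1/5 ✓

α = 1/5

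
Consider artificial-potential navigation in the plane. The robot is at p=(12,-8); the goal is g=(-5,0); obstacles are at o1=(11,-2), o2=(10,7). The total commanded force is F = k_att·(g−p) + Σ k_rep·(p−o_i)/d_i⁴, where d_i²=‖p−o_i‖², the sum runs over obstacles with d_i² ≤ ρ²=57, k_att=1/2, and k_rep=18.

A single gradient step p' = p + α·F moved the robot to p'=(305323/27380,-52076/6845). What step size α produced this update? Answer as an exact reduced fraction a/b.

α = 1/10

F_att = 1/2·(g−p) = 1/2·(-17,8) = (-8.5000,4.0000)
o1: d²=37 ≤ ρ²=57; F_rep = 18·(1,-6)/37² = (0.0131,-0.0789)
o2: d²=229 > ρ²=57 → inactive
F = F_att + ΣF_rep = (-8.4869,3.9211)
Δp = p'−p = (-0.8487,0.3921); α = Δx/Fx = (-23237/27380) / (-23237/2738) = 1/10
check: Δy/Fy = (2684/6845) / (5368/1369) = 1/10 ✓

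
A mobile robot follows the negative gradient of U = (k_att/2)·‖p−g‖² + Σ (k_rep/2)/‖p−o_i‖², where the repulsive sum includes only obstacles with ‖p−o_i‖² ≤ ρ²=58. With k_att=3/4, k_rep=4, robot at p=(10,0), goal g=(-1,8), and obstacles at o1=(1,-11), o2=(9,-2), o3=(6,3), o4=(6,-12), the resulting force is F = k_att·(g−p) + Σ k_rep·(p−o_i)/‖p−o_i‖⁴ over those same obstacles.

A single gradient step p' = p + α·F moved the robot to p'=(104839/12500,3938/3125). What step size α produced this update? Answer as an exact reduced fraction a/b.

F_att = 3/4·(g−p) = 3/4·(-11,8) = (-8.2500,6.0000)
o1: d²=202 > ρ²=58 → inactive
o2: d²=5 ≤ ρ²=58; F_rep = 4·(1,2)/5² = (0.1600,0.3200)
o3: d²=25 ≤ ρ²=58; F_rep = 4·(4,-3)/25² = (0.0256,-0.0192)
o4: d²=160 > ρ²=58 → inactive
F = F_att + ΣF_rep = (-8.0644,6.3008)
Δp = p'−p = (-1.6129,1.2602); α = Δx/Fx = (-20161/12500) / (-20161/2500) = 1/5
check: Δy/Fy = (3938/3125) / (3938/625) = 1/5 ✓

α = 1/5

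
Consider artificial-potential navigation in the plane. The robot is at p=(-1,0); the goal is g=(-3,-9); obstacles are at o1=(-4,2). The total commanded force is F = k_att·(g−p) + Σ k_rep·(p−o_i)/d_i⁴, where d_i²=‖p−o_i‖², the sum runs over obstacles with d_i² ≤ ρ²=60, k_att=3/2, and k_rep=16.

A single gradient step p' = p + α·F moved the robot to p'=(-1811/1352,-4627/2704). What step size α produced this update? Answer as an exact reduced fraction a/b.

F_att = 3/2·(g−p) = 3/2·(-2,-9) = (-3.0000,-13.5000)
o1: d²=13 ≤ ρ²=60; F_rep = 16·(3,-2)/13² = (0.2840,-0.1893)
F = F_att + ΣF_rep = (-2.7160,-13.6893)
Δp = p'−p = (-0.3395,-1.7112); α = Δx/Fx = (-459/1352) / (-459/169) = 1/8
check: Δy/Fy = (-4627/2704) / (-4627/338) = 1/8 ✓

α = 1/8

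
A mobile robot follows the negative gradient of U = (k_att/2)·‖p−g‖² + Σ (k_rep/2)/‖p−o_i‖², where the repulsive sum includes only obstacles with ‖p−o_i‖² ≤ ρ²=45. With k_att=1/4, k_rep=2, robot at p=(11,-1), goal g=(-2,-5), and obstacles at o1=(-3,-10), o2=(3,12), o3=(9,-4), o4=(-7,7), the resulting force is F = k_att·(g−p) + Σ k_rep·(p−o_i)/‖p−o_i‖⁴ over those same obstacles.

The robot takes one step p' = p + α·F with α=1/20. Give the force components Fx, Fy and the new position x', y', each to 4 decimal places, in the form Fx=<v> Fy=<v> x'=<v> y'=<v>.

Fx=-3.2263 Fy=-0.9645 x'=10.8387 y'=-1.0482

F_att = 1/4·(g−p) = 1/4·(-13,-4) = (-3.2500,-1.0000)
o1: d²=277 > ρ²=45 → inactive
o2: d²=233 > ρ²=45 → inactive
o3: d²=13 ≤ ρ²=45; F_rep = 2·(2,3)/13² = (0.0237,0.0355)
o4: d²=388 > ρ²=45 → inactive
F = F_att + ΣF_rep = (-3.2263,-0.9645)
p' = p + 1/20·F = (10.8387,-1.0482)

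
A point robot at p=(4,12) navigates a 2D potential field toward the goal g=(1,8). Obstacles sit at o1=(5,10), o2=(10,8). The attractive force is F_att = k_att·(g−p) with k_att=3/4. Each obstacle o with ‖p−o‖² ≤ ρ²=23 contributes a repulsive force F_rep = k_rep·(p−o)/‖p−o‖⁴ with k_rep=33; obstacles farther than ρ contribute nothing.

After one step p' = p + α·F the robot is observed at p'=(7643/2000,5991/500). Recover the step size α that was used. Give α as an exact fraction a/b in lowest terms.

F_att = 3/4·(g−p) = 3/4·(-3,-4) = (-2.2500,-3.0000)
o1: d²=5 ≤ ρ²=23; F_rep = 33·(-1,2)/5² = (-1.3200,2.6400)
o2: d²=52 > ρ²=23 → inactive
F = F_att + ΣF_rep = (-3.5700,-0.3600)
Δp = p'−p = (-0.1785,-0.0180); α = Δx/Fx = (-357/2000) / (-357/100) = 1/20
check: Δy/Fy = (-9/500) / (-9/25) = 1/20 ✓

α = 1/20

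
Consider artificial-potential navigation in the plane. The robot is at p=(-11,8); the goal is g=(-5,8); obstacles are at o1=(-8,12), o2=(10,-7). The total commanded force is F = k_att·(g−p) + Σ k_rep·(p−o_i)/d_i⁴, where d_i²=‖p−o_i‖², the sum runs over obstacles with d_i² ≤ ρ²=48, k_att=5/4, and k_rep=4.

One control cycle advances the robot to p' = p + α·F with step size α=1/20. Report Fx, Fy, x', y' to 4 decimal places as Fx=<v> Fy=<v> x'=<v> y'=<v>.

F_att = 5/4·(g−p) = 5/4·(6,0) = (7.5000,0.0000)
o1: d²=25 ≤ ρ²=48; F_rep = 4·(-3,-4)/25² = (-0.0192,-0.0256)
o2: d²=666 > ρ²=48 → inactive
F = F_att + ΣF_rep = (7.4808,-0.0256)
p' = p + 1/20·F = (-10.6260,7.9987)

Fx=7.4808 Fy=-0.0256 x'=-10.6260 y'=7.9987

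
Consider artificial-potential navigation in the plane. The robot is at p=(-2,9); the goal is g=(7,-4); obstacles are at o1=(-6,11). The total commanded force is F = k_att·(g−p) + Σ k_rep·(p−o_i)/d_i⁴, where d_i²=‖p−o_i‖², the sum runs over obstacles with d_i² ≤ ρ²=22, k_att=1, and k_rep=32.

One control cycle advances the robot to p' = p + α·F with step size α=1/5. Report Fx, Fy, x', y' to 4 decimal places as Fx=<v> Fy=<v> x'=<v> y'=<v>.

Fx=9.3200 Fy=-13.1600 x'=-0.1360 y'=6.3680

F_att = 1·(g−p) = 1·(9,-13) = (9.0000,-13.0000)
o1: d²=20 ≤ ρ²=22; F_rep = 32·(4,-2)/20² = (0.3200,-0.1600)
F = F_att + ΣF_rep = (9.3200,-13.1600)
p' = p + 1/5·F = (-0.1360,6.3680)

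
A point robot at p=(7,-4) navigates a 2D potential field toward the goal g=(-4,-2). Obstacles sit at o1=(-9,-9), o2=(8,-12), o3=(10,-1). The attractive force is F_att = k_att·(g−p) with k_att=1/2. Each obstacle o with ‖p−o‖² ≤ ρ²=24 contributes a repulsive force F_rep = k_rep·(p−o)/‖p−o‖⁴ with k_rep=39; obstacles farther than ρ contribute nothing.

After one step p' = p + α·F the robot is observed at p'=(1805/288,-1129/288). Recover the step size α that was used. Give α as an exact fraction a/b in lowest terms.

F_att = 1/2·(g−p) = 1/2·(-11,2) = (-5.5000,1.0000)
o1: d²=281 > ρ²=24 → inactive
o2: d²=65 > ρ²=24 → inactive
o3: d²=18 ≤ ρ²=24; F_rep = 39·(-3,-3)/18² = (-0.3611,-0.3611)
F = F_att + ΣF_rep = (-5.8611,0.6389)
Δp = p'−p = (-0.7326,0.0799); α = Δx/Fx = (-211/288) / (-211/36) = 1/8
check: Δy/Fy = (23/288) / (23/36) = 1/8 ✓

α = 1/8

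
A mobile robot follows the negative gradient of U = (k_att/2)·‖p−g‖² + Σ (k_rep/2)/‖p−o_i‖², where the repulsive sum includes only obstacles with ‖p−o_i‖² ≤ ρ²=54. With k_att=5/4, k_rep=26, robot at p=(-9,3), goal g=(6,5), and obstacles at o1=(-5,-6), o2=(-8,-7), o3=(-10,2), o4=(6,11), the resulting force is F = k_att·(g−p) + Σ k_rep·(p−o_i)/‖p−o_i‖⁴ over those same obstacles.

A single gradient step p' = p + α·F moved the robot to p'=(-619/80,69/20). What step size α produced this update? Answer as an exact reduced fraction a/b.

α = 1/20

F_att = 5/4·(g−p) = 5/4·(15,2) = (18.7500,2.5000)
o1: d²=97 > ρ²=54 → inactive
o2: d²=101 > ρ²=54 → inactive
o3: d²=2 ≤ ρ²=54; F_rep = 26·(1,1)/2² = (6.5000,6.5000)
o4: d²=289 > ρ²=54 → inactive
F = F_att + ΣF_rep = (25.2500,9.0000)
Δp = p'−p = (1.2625,0.4500); α = Δx/Fx = (101/80) / (101/4) = 1/20
check: Δy/Fy = (9/20) / (9) = 1/20 ✓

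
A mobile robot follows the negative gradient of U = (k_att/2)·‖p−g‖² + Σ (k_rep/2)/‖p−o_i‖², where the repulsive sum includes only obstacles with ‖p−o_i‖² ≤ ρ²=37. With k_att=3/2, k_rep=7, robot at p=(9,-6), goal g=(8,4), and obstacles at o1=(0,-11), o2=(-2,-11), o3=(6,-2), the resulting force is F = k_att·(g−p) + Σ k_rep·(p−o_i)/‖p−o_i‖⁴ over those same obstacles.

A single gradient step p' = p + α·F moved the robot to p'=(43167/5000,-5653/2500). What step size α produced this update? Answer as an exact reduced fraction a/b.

F_att = 3/2·(g−p) = 3/2·(-1,10) = (-1.5000,15.0000)
o1: d²=106 > ρ²=37 → inactive
o2: d²=146 > ρ²=37 → inactive
o3: d²=25 ≤ ρ²=37; F_rep = 7·(3,-4)/25² = (0.0336,-0.0448)
F = F_att + ΣF_rep = (-1.4664,14.9552)
Δp = p'−p = (-0.3666,3.7388); α = Δx/Fx = (-1833/5000) / (-1833/1250) = 1/4
check: Δy/Fy = (9347/2500) / (9347/625) = 1/4 ✓

α = 1/4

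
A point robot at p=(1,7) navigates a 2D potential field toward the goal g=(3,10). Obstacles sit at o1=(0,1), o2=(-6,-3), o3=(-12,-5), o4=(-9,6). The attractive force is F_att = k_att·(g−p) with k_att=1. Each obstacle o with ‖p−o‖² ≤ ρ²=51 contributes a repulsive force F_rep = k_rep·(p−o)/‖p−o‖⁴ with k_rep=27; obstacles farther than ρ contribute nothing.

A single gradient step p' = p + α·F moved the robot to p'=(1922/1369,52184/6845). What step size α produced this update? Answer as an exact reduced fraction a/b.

α = 1/5

F_att = 1·(g−p) = 1·(2,3) = (2.0000,3.0000)
o1: d²=37 ≤ ρ²=51; F_rep = 27·(1,6)/37² = (0.0197,0.1183)
o2: d²=149 > ρ²=51 → inactive
o3: d²=313 > ρ²=51 → inactive
o4: d²=101 > ρ²=51 → inactive
F = F_att + ΣF_rep = (2.0197,3.1183)
Δp = p'−p = (0.4039,0.6237); α = Δx/Fx = (553/1369) / (2765/1369) = 1/5
check: Δy/Fy = (4269/6845) / (4269/1369) = 1/5 ✓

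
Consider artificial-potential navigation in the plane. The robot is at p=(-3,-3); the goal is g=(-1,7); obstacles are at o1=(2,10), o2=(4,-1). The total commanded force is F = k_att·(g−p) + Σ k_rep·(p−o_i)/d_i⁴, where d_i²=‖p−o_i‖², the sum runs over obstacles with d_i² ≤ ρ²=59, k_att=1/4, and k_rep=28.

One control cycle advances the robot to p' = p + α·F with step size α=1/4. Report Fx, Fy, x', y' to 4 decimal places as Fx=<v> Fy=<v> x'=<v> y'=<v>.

Fx=0.4302 Fy=2.4801 x'=-2.8924 y'=-2.3800

F_att = 1/4·(g−p) = 1/4·(2,10) = (0.5000,2.5000)
o1: d²=194 > ρ²=59 → inactive
o2: d²=53 ≤ ρ²=59; F_rep = 28·(-7,-2)/53² = (-0.0698,-0.0199)
F = F_att + ΣF_rep = (0.4302,2.4801)
p' = p + 1/4·F = (-2.8924,-2.3800)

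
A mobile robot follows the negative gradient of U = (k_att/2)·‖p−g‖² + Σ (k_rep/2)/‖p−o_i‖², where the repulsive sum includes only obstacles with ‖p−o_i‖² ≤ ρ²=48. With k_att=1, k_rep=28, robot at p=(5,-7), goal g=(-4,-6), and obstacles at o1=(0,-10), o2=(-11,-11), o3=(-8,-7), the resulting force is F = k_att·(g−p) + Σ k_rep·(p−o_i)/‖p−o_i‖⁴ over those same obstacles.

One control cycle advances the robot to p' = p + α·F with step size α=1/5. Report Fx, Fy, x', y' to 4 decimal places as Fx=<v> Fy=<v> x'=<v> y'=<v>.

Fx=-8.8789 Fy=1.0727 x'=3.2242 y'=-6.7855

F_att = 1·(g−p) = 1·(-9,1) = (-9.0000,1.0000)
o1: d²=34 ≤ ρ²=48; F_rep = 28·(5,3)/34² = (0.1211,0.0727)
o2: d²=272 > ρ²=48 → inactive
o3: d²=169 > ρ²=48 → inactive
F = F_att + ΣF_rep = (-8.8789,1.0727)
p' = p + 1/5·F = (3.2242,-6.7855)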